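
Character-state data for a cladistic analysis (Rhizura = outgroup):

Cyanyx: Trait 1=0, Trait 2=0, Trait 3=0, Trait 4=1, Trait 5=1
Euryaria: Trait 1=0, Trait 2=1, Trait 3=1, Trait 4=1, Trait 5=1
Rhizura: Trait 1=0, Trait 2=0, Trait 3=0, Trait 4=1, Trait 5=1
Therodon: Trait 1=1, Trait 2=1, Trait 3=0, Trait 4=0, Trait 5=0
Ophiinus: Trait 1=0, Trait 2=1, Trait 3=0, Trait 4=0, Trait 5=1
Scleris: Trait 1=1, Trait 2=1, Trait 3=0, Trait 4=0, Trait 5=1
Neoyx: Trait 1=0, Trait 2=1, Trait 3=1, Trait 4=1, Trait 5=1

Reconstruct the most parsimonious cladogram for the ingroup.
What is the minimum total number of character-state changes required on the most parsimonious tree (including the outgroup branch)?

Character polarity is set by the outgroup: the derived state is whichever differs from the outgroup's state, so for Trait 4, Trait 5 the derived state is '0', and for the remaining characters it is '1'.
Trait 1: derived state '1' in Scleris and Therodon only — synapomorphy for {Scleris, Therodon}.
Trait 2 (derived state '1') is shared by Euryaria, Neoyx, Ophiinus, Scleris, and Therodon — a synapomorphy uniting that clade.
Trait 3: derived state '1' in Euryaria and Neoyx only — synapomorphy for {Euryaria, Neoyx}.
Trait 4: derived state '0' in Ophiinus, Scleris, and Therodon only — synapomorphy for {Ophiinus, Scleris, Therodon}.
Trait 5: derived state '0' in Therodon only — an autapomorphy, so it tells us nothing about relationships among taxa.
Most parsimonious ingroup topology: (((Neoyx,Euryaria),((Therodon,Scleris),Ophiinus)),Cyanyx).
Changes per character on this tree: Trait 1: 1; Trait 2: 1; Trait 3: 1; Trait 4: 1; Trait 5: 1.
Total = 5.

5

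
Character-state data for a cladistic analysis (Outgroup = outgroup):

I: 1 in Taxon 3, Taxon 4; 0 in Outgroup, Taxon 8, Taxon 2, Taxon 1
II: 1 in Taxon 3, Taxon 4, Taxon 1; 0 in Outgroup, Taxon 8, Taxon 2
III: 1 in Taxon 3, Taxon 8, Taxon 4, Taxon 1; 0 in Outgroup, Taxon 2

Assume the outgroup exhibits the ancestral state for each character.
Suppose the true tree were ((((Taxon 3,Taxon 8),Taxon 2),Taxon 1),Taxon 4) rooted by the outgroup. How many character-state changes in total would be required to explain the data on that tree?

Map each character onto ((((Taxon 3,Taxon 8),Taxon 2),Taxon 1),Taxon 4) (rooted by Outgroup) and count the minimum state changes it requires (Fitch parsimony):
I: 2; II: 3; III: 2.
Total tree length = 7.

7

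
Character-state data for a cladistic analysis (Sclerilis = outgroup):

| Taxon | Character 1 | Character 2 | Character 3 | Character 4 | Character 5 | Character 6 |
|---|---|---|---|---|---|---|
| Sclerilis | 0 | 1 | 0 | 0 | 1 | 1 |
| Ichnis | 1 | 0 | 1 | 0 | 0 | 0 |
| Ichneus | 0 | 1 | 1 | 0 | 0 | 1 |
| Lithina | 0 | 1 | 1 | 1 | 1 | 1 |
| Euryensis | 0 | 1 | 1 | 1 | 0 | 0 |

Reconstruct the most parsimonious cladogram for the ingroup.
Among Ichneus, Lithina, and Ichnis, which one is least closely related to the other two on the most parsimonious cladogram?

Lithina

Character polarity is set by the outgroup: the derived state is whichever differs from the outgroup's state, so for Character 2, Character 5, Character 6 the derived state is '0', and for the remaining characters it is '1'.
Character 1: derived state '1' in Ichnis only — an autapomorphy, so it tells us nothing about relationships among taxa.
Character 2 (derived state '0') is unique to Ichnis (autapomorphy; uninformative for grouping).
Character 3 (derived state '1') is shared by all ingroup taxa — unites the whole ingroup.
Character 4 (state '1') occurs in Euryensis and Lithina but conflicts with the nesting implied by the other characters — most parsimoniously interpreted as homoplasy.
Character 5 (derived state '0') is shared by Euryensis, Ichneus, and Ichnis — a synapomorphy uniting that clade.
Only Euryensis and Ichnis show the derived state '0' for Character 6, supporting them as a clade.
Most parsimonious ingroup topology: (((Ichnis,Euryensis),Ichneus),Lithina).
Ichnis and Ichneus share a more recent common ancestor with each other than either does with Lithina, so Lithina is the least closely related of the three.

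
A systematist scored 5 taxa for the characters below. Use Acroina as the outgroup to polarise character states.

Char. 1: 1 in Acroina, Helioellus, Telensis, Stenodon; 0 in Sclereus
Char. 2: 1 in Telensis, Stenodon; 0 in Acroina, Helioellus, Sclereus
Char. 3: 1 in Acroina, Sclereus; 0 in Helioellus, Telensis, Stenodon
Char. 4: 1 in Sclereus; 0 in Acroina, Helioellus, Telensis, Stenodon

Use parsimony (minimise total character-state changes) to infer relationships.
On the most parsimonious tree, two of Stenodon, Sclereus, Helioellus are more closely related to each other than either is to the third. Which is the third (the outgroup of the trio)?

Character polarity is set by the outgroup: the derived state is whichever differs from the outgroup's state, so for Char. 1, Char. 3 the derived state is '0', and for the remaining characters it is '1'.
Char. 1 (derived state '0') is unique to Sclereus (autapomorphy; uninformative for grouping).
Char. 2: derived state '1' in Stenodon and Telensis only — synapomorphy for {Stenodon, Telensis}.
Char. 3: derived state '0' in Helioellus, Stenodon, and Telensis only — synapomorphy for {Helioellus, Stenodon, Telensis}.
Char. 4: derived state '1' in Sclereus only — an autapomorphy, so it tells us nothing about relationships among taxa.
Most parsimonious ingroup topology: ((Helioellus,(Telensis,Stenodon)),Sclereus).
Stenodon and Helioellus share a more recent common ancestor with each other than either does with Sclereus, so Sclereus is the least closely related of the three.

Sclereus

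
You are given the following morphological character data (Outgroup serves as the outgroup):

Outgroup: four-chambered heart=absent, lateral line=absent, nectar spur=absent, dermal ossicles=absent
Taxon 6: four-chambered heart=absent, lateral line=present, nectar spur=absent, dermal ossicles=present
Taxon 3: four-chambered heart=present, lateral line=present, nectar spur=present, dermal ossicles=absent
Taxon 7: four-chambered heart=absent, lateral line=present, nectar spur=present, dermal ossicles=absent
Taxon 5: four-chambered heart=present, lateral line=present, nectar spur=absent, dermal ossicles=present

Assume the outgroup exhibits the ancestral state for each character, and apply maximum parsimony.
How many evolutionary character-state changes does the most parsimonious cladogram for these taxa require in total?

5

The outgroup has state 'absent' for every character, so 'present' is the derived state throughout.
four-chambered heart groups Taxon 3 and Taxon 5, which is incompatible with the clades supported by the remaining characters; treating it as convergent (homoplasy) costs fewer steps than any alternative tree.
All ingroup taxa share the derived state 'present' for lateral line; it defines the ingroup but does not resolve relationships within it.
Only Taxon 3 and Taxon 7 show the derived state 'present' for nectar spur, supporting them as a clade.
Only Taxon 5 and Taxon 6 show the derived state 'present' for dermal ossicles, supporting them as a clade.
Most parsimonious ingroup topology: ((Taxon 6,Taxon 5),(Taxon 3,Taxon 7)).
Changes per character on this tree: four-chambered heart: 2; lateral line: 1; nectar spur: 1; dermal ossicles: 1.
Total = 5.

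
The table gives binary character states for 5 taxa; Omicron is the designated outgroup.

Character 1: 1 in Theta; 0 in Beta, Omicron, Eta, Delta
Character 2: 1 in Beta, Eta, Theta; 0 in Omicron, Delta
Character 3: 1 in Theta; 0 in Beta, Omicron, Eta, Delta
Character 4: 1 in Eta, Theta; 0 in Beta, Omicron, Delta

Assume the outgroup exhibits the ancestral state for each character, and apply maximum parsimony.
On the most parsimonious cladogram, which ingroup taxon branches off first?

The outgroup has state '0' for every character, so '1' is the derived state throughout.
Character 1 (derived state '1') is unique to Theta (autapomorphy; uninformative for grouping).
Character 2: derived state '1' in Beta, Eta, and Theta only — synapomorphy for {Beta, Eta, Theta}.
Character 3: derived state '1' in Theta only — an autapomorphy, so it tells us nothing about relationships among taxa.
Only Eta and Theta show the derived state '1' for Character 4, supporting them as a clade.
Most parsimonious ingroup topology: (Delta,((Eta,Theta),Beta)).
Delta is sister to the clade containing all other ingroup taxa, so it is the earliest-diverging (most basal) ingroup lineage.

Delta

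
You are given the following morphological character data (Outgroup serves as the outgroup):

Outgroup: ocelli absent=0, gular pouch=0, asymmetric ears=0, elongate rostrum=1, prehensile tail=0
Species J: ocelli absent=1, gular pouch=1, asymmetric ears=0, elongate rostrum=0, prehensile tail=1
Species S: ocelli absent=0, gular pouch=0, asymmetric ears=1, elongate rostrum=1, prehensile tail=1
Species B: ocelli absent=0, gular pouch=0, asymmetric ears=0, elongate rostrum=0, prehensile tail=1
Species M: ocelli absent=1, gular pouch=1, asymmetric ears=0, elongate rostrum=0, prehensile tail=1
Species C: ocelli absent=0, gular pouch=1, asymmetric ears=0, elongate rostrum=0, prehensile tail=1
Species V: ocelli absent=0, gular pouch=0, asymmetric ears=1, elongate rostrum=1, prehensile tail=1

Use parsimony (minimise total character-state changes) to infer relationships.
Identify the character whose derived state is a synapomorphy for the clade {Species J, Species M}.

ocelli absent

Character polarity is set by the outgroup: the derived state is whichever differs from the outgroup's state, so for elongate rostrum the derived state is '0', and for the remaining characters it is '1'.
ocelli absent (derived state '1') is shared by Species J and Species M — a synapomorphy uniting that clade.
gular pouch (derived state '1') is shared by Species C, Species J, and Species M — a synapomorphy uniting that clade.
asymmetric ears (derived state '1') is shared by Species S and Species V — a synapomorphy uniting that clade.
elongate rostrum: derived state '0' in Species B, Species C, Species J, and Species M only — synapomorphy for {Species B, Species C, Species J, Species M}.
prehensile tail (derived state '1') is shared by all ingroup taxa — unites the whole ingroup.
Most parsimonious ingroup topology: ((((Species J,Species M),Species C),Species B),(Species S,Species V)).
The clade {Species J, Species M} is supported by ocelli absent: its derived state '1' occurs in exactly those taxa and in no other taxon (including the outgroup).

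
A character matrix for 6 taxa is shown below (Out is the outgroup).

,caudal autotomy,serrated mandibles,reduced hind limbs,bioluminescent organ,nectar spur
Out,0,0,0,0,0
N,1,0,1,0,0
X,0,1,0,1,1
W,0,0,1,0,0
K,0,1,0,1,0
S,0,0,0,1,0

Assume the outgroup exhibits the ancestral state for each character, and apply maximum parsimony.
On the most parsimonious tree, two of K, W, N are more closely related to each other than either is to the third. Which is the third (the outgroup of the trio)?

The outgroup has state '0' for every character, so '1' is the derived state throughout.
caudal autotomy: derived state '1' in N only — an autapomorphy, so it tells us nothing about relationships among taxa.
serrated mandibles: derived state '1' in K and X only — synapomorphy for {K, X}.
reduced hind limbs (derived state '1') is shared by N and W — a synapomorphy uniting that clade.
bioluminescent organ (derived state '1') is shared by K, S, and X — a synapomorphy uniting that clade.
nectar spur: derived state '1' in X only — an autapomorphy, so it tells us nothing about relationships among taxa.
Most parsimonious ingroup topology: ((N,W),((X,K),S)).
W and N share a more recent common ancestor with each other than either does with K, so K is the least closely related of the three.

K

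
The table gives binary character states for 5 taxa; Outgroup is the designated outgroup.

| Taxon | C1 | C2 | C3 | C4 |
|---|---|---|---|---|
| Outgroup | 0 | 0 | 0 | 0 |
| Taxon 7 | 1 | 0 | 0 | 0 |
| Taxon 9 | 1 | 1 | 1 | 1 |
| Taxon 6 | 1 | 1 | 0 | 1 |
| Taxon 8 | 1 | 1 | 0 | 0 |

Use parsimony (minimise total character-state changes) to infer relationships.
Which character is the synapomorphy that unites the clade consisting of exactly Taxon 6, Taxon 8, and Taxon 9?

C2

The outgroup has state '0' for every character, so '1' is the derived state throughout.
All ingroup taxa share the derived state '1' for C1; it defines the ingroup but does not resolve relationships within it.
C2: derived state '1' in Taxon 6, Taxon 8, and Taxon 9 only — synapomorphy for {Taxon 6, Taxon 8, Taxon 9}.
C3: derived state '1' in Taxon 9 only — an autapomorphy, so it tells us nothing about relationships among taxa.
C4: derived state '1' in Taxon 6 and Taxon 9 only — synapomorphy for {Taxon 6, Taxon 9}.
Most parsimonious ingroup topology: (Taxon 7,((Taxon 9,Taxon 6),Taxon 8)).
The clade {Taxon 6, Taxon 8, Taxon 9} is supported by C2: its derived state '1' occurs in exactly those taxa and in no other taxon (including the outgroup).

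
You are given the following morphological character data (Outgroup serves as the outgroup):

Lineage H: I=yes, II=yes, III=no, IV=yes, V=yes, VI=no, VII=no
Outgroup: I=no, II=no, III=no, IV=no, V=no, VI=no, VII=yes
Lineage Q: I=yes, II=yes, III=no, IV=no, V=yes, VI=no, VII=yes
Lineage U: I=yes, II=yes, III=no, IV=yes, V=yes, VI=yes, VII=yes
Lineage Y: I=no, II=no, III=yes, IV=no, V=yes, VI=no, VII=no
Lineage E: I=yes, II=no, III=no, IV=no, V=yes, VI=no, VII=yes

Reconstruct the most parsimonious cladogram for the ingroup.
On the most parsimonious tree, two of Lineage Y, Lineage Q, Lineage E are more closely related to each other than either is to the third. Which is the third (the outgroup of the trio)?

Lineage Y

Character polarity is set by the outgroup: the derived state is whichever differs from the outgroup's state, so for VII the derived state is 'no', and for the remaining characters it is 'yes'.
I: derived state 'yes' in Lineage E, Lineage H, Lineage Q, and Lineage U only — synapomorphy for {Lineage E, Lineage H, Lineage Q, Lineage U}.
Only Lineage H, Lineage Q, and Lineage U show the derived state 'yes' for II, supporting them as a clade.
III (derived state 'yes') is unique to Lineage Y (autapomorphy; uninformative for grouping).
Only Lineage H and Lineage U show the derived state 'yes' for IV, supporting them as a clade.
All ingroup taxa share the derived state 'yes' for V; it defines the ingroup but does not resolve relationships within it.
VI (derived state 'yes') is unique to Lineage U (autapomorphy; uninformative for grouping).
VII groups Lineage H and Lineage Y, which is incompatible with the clades supported by the remaining characters; treating it as convergent (homoplasy) costs fewer steps than any alternative tree.
Most parsimonious ingroup topology: (Lineage Y,(Lineage E,(Lineage Q,(Lineage H,Lineage U)))).
Lineage E and Lineage Q share a more recent common ancestor with each other than either does with Lineage Y, so Lineage Y is the least closely related of the three.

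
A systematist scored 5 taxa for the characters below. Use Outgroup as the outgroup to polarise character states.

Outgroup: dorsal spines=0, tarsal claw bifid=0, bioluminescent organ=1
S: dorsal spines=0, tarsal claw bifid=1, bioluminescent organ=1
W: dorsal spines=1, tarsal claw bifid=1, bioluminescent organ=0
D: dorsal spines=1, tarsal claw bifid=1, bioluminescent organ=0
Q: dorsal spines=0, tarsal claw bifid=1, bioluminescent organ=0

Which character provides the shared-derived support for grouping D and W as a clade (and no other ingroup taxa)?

dorsal spines

Character polarity is set by the outgroup: the derived state is whichever differs from the outgroup's state, so for bioluminescent organ the derived state is '0', and for the remaining characters it is '1'.
Only D and W show the derived state '1' for dorsal spines, supporting them as a clade.
tarsal claw bifid (derived state '1') is shared by all ingroup taxa — unites the whole ingroup.
Only D, Q, and W show the derived state '0' for bioluminescent organ, supporting them as a clade.
Most parsimonious ingroup topology: (S,((W,D),Q)).
The clade {D, W} is supported by dorsal spines: its derived state '1' occurs in exactly those taxa and in no other taxon (including the outgroup).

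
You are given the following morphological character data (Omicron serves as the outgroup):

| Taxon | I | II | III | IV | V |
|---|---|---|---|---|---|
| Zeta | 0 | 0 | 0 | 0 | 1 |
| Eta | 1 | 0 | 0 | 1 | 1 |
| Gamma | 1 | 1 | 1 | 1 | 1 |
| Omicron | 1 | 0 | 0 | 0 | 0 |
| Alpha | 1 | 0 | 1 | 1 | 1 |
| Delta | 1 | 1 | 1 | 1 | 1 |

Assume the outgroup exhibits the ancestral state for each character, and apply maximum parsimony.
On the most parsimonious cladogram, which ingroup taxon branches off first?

Character polarity is set by the outgroup: the derived state is whichever differs from the outgroup's state, so for I the derived state is '0', and for the remaining characters it is '1'.
I: derived state '0' in Zeta only — an autapomorphy, so it tells us nothing about relationships among taxa.
II (derived state '1') is shared by Delta and Gamma — a synapomorphy uniting that clade.
Only Alpha, Delta, and Gamma show the derived state '1' for III, supporting them as a clade.
Only Alpha, Delta, Eta, and Gamma show the derived state '1' for IV, supporting them as a clade.
V (derived state '1') is shared by all ingroup taxa — unites the whole ingroup.
Most parsimonious ingroup topology: ((Eta,((Gamma,Delta),Alpha)),Zeta).
Zeta is sister to the clade containing all other ingroup taxa, so it is the earliest-diverging (most basal) ingroup lineage.

Zeta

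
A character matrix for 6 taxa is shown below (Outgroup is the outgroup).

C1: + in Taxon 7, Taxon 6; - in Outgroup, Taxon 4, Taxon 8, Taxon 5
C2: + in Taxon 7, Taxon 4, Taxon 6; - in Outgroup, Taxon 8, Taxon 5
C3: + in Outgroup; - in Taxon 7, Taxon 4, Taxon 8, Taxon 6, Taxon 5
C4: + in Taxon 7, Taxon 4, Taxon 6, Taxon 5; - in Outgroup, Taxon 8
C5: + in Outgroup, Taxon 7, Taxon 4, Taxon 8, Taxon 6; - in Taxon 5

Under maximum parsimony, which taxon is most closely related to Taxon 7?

Character polarity is set by the outgroup: the derived state is whichever differs from the outgroup's state, so for C3, C5 the derived state is '-', and for the remaining characters it is '+'.
C1 (derived state '+') is shared by Taxon 6 and Taxon 7 — a synapomorphy uniting that clade.
C2 (derived state '+') is shared by Taxon 4, Taxon 6, and Taxon 7 — a synapomorphy uniting that clade.
C3 (derived state '-') is shared by all ingroup taxa — unites the whole ingroup.
C4 (derived state '+') is shared by Taxon 4, Taxon 5, Taxon 6, and Taxon 7 — a synapomorphy uniting that clade.
C5: derived state '-' in Taxon 5 only — an autapomorphy, so it tells us nothing about relationships among taxa.
Most parsimonious ingroup topology: ((((Taxon 7,Taxon 6),Taxon 4),Taxon 5),Taxon 8).
Taxon 7 and Taxon 6 form a cherry on this tree, so they are sister taxa.

Taxon 6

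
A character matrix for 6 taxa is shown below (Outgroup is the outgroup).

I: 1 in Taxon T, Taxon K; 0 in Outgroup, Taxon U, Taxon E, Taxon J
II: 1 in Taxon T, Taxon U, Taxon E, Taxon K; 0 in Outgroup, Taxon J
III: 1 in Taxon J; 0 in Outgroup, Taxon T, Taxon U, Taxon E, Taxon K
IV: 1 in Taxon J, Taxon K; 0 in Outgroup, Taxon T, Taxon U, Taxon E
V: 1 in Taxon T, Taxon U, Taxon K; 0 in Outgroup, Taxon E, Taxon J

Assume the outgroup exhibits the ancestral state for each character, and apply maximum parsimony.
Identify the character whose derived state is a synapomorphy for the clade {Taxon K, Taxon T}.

The outgroup has state '0' for every character, so '1' is the derived state throughout.
I (derived state '1') is shared by Taxon K and Taxon T — a synapomorphy uniting that clade.
II: derived state '1' in Taxon E, Taxon K, Taxon T, and Taxon U only — synapomorphy for {Taxon E, Taxon K, Taxon T, Taxon U}.
III (derived state '1') is unique to Taxon J (autapomorphy; uninformative for grouping).
IV (state '1') occurs in Taxon J and Taxon K but conflicts with the nesting implied by the other characters — most parsimoniously interpreted as homoplasy.
V: derived state '1' in Taxon K, Taxon T, and Taxon U only — synapomorphy for {Taxon K, Taxon T, Taxon U}.
Most parsimonious ingroup topology: ((((Taxon T,Taxon K),Taxon U),Taxon E),Taxon J).
The clade {Taxon K, Taxon T} is supported by I: its derived state '1' occurs in exactly those taxa and in no other taxon (including the outgroup).

I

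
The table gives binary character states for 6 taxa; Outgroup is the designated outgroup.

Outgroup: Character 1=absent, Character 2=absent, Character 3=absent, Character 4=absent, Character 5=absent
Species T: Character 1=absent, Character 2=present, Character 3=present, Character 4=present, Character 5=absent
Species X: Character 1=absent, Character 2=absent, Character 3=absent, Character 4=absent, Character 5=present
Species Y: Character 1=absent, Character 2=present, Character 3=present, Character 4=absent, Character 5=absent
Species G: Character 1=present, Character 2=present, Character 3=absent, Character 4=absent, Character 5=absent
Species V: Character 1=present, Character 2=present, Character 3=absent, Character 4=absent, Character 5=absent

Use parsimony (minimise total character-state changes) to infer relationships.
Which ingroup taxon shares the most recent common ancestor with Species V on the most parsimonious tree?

The outgroup has state 'absent' for every character, so 'present' is the derived state throughout.
Character 1: derived state 'present' in Species G and Species V only — synapomorphy for {Species G, Species V}.
Only Species G, Species T, Species V, and Species Y show the derived state 'present' for Character 2, supporting them as a clade.
Character 3 (derived state 'present') is shared by Species T and Species Y — a synapomorphy uniting that clade.
Character 4 (derived state 'present') is unique to Species T (autapomorphy; uninformative for grouping).
Character 5 (derived state 'present') is unique to Species X (autapomorphy; uninformative for grouping).
Most parsimonious ingroup topology: (((Species T,Species Y),(Species G,Species V)),Species X).
Species V and Species G form a cherry on this tree, so they are sister taxa.

Species G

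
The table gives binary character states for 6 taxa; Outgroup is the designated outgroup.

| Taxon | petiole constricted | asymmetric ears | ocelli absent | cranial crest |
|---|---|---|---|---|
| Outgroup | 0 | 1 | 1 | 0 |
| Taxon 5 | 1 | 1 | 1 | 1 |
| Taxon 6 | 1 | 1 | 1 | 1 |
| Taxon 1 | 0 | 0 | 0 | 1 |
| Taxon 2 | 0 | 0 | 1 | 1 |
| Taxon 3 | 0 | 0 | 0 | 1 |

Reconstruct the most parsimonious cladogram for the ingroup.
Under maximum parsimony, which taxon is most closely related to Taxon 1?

Taxon 3

Character polarity is set by the outgroup: the derived state is whichever differs from the outgroup's state, so for asymmetric ears, ocelli absent the derived state is '0', and for the remaining characters it is '1'.
petiole constricted: derived state '1' in Taxon 5 and Taxon 6 only — synapomorphy for {Taxon 5, Taxon 6}.
asymmetric ears: derived state '0' in Taxon 1, Taxon 2, and Taxon 3 only — synapomorphy for {Taxon 1, Taxon 2, Taxon 3}.
ocelli absent: derived state '0' in Taxon 1 and Taxon 3 only — synapomorphy for {Taxon 1, Taxon 3}.
All ingroup taxa share the derived state '1' for cranial crest; it defines the ingroup but does not resolve relationships within it.
Most parsimonious ingroup topology: ((Taxon 5,Taxon 6),((Taxon 1,Taxon 3),Taxon 2)).
Taxon 1 and Taxon 3 form a cherry on this tree, so they are sister taxa.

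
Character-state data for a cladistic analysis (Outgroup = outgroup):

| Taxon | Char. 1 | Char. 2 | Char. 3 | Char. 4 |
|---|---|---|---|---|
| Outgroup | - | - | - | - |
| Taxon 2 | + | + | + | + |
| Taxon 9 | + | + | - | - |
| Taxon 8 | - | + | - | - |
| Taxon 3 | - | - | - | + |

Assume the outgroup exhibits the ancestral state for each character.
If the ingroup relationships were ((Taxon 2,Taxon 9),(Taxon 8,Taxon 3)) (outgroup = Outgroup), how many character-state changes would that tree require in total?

6

Map each character onto ((Taxon 2,Taxon 9),(Taxon 8,Taxon 3)) (rooted by Outgroup) and count the minimum state changes it requires (Fitch parsimony):
Char. 1: 1; Char. 2: 2; Char. 3: 1; Char. 4: 2.
Total tree length = 6.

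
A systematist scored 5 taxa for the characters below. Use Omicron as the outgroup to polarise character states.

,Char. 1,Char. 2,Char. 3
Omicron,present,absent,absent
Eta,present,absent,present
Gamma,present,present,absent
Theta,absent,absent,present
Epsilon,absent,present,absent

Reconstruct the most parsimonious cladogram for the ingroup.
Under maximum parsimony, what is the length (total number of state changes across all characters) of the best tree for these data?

4

Character polarity is set by the outgroup: the derived state is whichever differs from the outgroup's state, so for Char. 1 the derived state is 'absent', and for the remaining characters it is 'present'.
Char. 1 groups Epsilon and Theta, which is incompatible with the clades supported by the remaining characters; treating it as convergent (homoplasy) costs fewer steps than any alternative tree.
Char. 2: derived state 'present' in Epsilon and Gamma only — synapomorphy for {Epsilon, Gamma}.
Char. 3: derived state 'present' in Eta and Theta only — synapomorphy for {Eta, Theta}.
Most parsimonious ingroup topology: ((Eta,Theta),(Gamma,Epsilon)).
Changes per character on this tree: Char. 1: 2; Char. 2: 1; Char. 3: 1.
Total = 4.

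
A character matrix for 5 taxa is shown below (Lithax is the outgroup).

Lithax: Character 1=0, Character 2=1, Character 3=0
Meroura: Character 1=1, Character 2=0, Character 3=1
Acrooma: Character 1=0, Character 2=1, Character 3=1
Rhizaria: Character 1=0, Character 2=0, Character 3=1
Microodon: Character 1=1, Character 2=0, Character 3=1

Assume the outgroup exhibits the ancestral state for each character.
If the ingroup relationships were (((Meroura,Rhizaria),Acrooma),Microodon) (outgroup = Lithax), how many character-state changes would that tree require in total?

Map each character onto (((Meroura,Rhizaria),Acrooma),Microodon) (rooted by Lithax) and count the minimum state changes it requires (Fitch parsimony):
Character 1: 2; Character 2: 2; Character 3: 1.
Total tree length = 5.

5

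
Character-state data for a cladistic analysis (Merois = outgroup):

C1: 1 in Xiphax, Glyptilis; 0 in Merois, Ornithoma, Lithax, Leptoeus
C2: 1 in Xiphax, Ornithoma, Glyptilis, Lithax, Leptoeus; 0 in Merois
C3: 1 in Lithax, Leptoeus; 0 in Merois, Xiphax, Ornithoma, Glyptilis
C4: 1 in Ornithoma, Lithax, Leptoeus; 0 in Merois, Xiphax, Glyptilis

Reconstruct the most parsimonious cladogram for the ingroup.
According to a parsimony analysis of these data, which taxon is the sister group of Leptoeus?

The outgroup has state '0' for every character, so '1' is the derived state throughout.
Only Glyptilis and Xiphax show the derived state '1' for C1, supporting them as a clade.
C2 (derived state '1') is shared by all ingroup taxa — unites the whole ingroup.
C3: derived state '1' in Leptoeus and Lithax only — synapomorphy for {Leptoeus, Lithax}.
C4 (derived state '1') is shared by Leptoeus, Lithax, and Ornithoma — a synapomorphy uniting that clade.
Most parsimonious ingroup topology: ((Xiphax,Glyptilis),(Ornithoma,(Lithax,Leptoeus))).
Leptoeus and Lithax form a cherry on this tree, so they are sister taxa.

Lithax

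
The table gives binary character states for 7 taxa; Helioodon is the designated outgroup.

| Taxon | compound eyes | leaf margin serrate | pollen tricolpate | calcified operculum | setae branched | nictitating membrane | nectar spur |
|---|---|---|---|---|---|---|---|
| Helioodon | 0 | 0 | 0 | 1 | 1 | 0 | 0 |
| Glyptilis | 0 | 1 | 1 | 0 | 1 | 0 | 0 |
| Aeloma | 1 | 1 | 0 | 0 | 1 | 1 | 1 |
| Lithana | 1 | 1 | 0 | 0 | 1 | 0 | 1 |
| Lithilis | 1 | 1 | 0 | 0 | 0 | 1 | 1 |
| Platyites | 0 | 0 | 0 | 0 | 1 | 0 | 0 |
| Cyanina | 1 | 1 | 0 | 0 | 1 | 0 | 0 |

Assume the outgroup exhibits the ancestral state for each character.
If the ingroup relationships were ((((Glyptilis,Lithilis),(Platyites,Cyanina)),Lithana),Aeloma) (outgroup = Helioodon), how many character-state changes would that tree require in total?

13

Map each character onto ((((Glyptilis,Lithilis),(Platyites,Cyanina)),Lithana),Aeloma) (rooted by Helioodon) and count the minimum state changes it requires (Fitch parsimony):
compound eyes: 3; leaf margin serrate: 2; pollen tricolpate: 1; calcified operculum: 1; setae branched: 1; nictitating membrane: 2; nectar spur: 3.
Total tree length = 13.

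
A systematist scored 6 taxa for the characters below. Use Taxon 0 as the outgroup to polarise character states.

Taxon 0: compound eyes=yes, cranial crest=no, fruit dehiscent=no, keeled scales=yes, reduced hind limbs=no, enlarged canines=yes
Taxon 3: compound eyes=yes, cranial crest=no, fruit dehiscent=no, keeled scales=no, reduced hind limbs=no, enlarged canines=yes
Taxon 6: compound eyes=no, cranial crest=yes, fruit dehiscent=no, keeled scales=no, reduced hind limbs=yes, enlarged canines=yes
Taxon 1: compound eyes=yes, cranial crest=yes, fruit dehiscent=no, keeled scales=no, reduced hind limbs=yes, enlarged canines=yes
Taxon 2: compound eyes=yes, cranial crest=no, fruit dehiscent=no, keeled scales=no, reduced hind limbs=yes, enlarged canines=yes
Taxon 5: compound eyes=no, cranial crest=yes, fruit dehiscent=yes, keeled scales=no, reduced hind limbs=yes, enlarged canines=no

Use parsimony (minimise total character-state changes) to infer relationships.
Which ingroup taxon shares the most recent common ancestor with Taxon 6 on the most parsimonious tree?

Taxon 5

Character polarity is set by the outgroup: the derived state is whichever differs from the outgroup's state, so for compound eyes, keeled scales, enlarged canines the derived state is 'no', and for the remaining characters it is 'yes'.
compound eyes: derived state 'no' in Taxon 5 and Taxon 6 only — synapomorphy for {Taxon 5, Taxon 6}.
Only Taxon 1, Taxon 5, and Taxon 6 show the derived state 'yes' for cranial crest, supporting them as a clade.
fruit dehiscent: derived state 'yes' in Taxon 5 only — an autapomorphy, so it tells us nothing about relationships among taxa.
All ingroup taxa share the derived state 'no' for keeled scales; it defines the ingroup but does not resolve relationships within it.
reduced hind limbs: derived state 'yes' in Taxon 1, Taxon 2, Taxon 5, and Taxon 6 only — synapomorphy for {Taxon 1, Taxon 2, Taxon 5, Taxon 6}.
enlarged canines: derived state 'no' in Taxon 5 only — an autapomorphy, so it tells us nothing about relationships among taxa.
Most parsimonious ingroup topology: (Taxon 3,(((Taxon 6,Taxon 5),Taxon 1),Taxon 2)).
Taxon 6 and Taxon 5 form a cherry on this tree, so they are sister taxa.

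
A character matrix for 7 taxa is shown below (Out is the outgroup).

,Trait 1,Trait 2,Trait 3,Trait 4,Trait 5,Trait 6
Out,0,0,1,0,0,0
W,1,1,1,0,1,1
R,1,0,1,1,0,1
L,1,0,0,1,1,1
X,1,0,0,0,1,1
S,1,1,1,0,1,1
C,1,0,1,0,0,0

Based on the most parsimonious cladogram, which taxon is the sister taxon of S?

W

Character polarity is set by the outgroup: the derived state is whichever differs from the outgroup's state, so for Trait 3 the derived state is '0', and for the remaining characters it is '1'.
Trait 1 (derived state '1') is shared by all ingroup taxa — unites the whole ingroup.
Trait 2 (derived state '1') is shared by S and W — a synapomorphy uniting that clade.
Trait 3 (derived state '0') is shared by L and X — a synapomorphy uniting that clade.
Trait 4 groups L and R, which is incompatible with the clades supported by the remaining characters; treating it as convergent (homoplasy) costs fewer steps than any alternative tree.
Trait 5: derived state '1' in L, S, W, and X only — synapomorphy for {L, S, W, X}.
Trait 6: derived state '1' in L, R, S, W, and X only — synapomorphy for {L, R, S, W, X}.
Most parsimonious ingroup topology: ((((W,S),(L,X)),R),C).
S and W form a cherry on this tree, so they are sister taxa.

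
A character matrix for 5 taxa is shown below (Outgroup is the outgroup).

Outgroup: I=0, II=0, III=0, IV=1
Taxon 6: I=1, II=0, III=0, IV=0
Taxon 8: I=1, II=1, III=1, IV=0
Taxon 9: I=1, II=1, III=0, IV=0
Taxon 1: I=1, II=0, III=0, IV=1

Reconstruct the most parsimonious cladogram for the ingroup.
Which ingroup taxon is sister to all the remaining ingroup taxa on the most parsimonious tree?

Character polarity is set by the outgroup: the derived state is whichever differs from the outgroup's state, so for IV the derived state is '0', and for the remaining characters it is '1'.
I (derived state '1') is shared by all ingroup taxa — unites the whole ingroup.
Only Taxon 8 and Taxon 9 show the derived state '1' for II, supporting them as a clade.
III: derived state '1' in Taxon 8 only — an autapomorphy, so it tells us nothing about relationships among taxa.
IV (derived state '0') is shared by Taxon 6, Taxon 8, and Taxon 9 — a synapomorphy uniting that clade.
Most parsimonious ingroup topology: ((Taxon 6,(Taxon 8,Taxon 9)),Taxon 1).
Taxon 1 is sister to the clade containing all other ingroup taxa, so it is the earliest-diverging (most basal) ingroup lineage.

Taxon 1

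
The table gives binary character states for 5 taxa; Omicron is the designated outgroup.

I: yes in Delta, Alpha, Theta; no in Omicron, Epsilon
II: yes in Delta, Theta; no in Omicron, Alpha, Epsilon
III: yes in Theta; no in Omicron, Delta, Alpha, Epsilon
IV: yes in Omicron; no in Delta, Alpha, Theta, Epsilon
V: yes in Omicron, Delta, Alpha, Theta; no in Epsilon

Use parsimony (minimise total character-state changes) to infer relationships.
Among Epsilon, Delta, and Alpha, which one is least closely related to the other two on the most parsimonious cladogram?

Character polarity is set by the outgroup: the derived state is whichever differs from the outgroup's state, so for IV, V the derived state is 'no', and for the remaining characters it is 'yes'.
I (derived state 'yes') is shared by Alpha, Delta, and Theta — a synapomorphy uniting that clade.
II: derived state 'yes' in Delta and Theta only — synapomorphy for {Delta, Theta}.
III (derived state 'yes') is unique to Theta (autapomorphy; uninformative for grouping).
IV (derived state 'no') is shared by all ingroup taxa — unites the whole ingroup.
V: derived state 'no' in Epsilon only — an autapomorphy, so it tells us nothing about relationships among taxa.
Most parsimonious ingroup topology: (((Delta,Theta),Alpha),Epsilon).
Delta and Alpha share a more recent common ancestor with each other than either does with Epsilon, so Epsilon is the least closely related of the three.

Epsilon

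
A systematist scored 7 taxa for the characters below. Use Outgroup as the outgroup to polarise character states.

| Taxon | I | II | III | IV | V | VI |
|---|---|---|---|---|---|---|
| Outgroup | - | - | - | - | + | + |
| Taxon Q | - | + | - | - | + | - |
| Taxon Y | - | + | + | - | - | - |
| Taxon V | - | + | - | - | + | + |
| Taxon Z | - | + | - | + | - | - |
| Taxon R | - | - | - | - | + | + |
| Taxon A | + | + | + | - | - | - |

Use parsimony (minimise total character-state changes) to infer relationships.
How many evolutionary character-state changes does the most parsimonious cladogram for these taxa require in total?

Character polarity is set by the outgroup: the derived state is whichever differs from the outgroup's state, so for V, VI the derived state is '-', and for the remaining characters it is '+'.
I (derived state '+') is unique to Taxon A (autapomorphy; uninformative for grouping).
II: derived state '+' in Taxon A, Taxon Q, Taxon V, Taxon Y, and Taxon Z only — synapomorphy for {Taxon A, Taxon Q, Taxon V, Taxon Y, Taxon Z}.
III (derived state '+') is shared by Taxon A and Taxon Y — a synapomorphy uniting that clade.
IV (derived state '+') is unique to Taxon Z (autapomorphy; uninformative for grouping).
V (derived state '-') is shared by Taxon A, Taxon Y, and Taxon Z — a synapomorphy uniting that clade.
Only Taxon A, Taxon Q, Taxon Y, and Taxon Z show the derived state '-' for VI, supporting them as a clade.
Most parsimonious ingroup topology: (((Taxon Q,((Taxon Y,Taxon A),Taxon Z)),Taxon V),Taxon R).
Changes per character on this tree: I: 1; II: 1; III: 1; IV: 1; V: 1; VI: 1.
Total = 6.

6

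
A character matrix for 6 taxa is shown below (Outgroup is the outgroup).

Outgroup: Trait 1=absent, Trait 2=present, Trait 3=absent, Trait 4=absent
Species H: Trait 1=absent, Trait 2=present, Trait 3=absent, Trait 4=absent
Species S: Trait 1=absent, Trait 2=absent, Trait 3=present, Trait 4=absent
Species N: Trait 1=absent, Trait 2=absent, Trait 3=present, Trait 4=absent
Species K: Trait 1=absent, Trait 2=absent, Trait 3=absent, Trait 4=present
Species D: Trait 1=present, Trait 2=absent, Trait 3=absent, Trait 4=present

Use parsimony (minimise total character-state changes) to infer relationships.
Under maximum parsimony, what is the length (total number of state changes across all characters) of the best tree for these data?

Character polarity is set by the outgroup: the derived state is whichever differs from the outgroup's state, so for Trait 2 the derived state is 'absent', and for the remaining characters it is 'present'.
Trait 1: derived state 'present' in Species D only — an autapomorphy, so it tells us nothing about relationships among taxa.
Trait 2 (derived state 'absent') is shared by Species D, Species K, Species N, and Species S — a synapomorphy uniting that clade.
Trait 3 (derived state 'present') is shared by Species N and Species S — a synapomorphy uniting that clade.
Trait 4: derived state 'present' in Species D and Species K only — synapomorphy for {Species D, Species K}.
Most parsimonious ingroup topology: (Species H,((Species S,Species N),(Species K,Species D))).
Changes per character on this tree: Trait 1: 1; Trait 2: 1; Trait 3: 1; Trait 4: 1.
Total = 4.

4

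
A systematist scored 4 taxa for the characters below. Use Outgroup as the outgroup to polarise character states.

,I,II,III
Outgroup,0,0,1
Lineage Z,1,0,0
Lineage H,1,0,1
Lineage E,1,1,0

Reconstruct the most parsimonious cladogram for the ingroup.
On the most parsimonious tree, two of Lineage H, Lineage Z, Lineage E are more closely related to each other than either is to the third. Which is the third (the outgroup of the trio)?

Character polarity is set by the outgroup: the derived state is whichever differs from the outgroup's state, so for III the derived state is '0', and for the remaining characters it is '1'.
I (derived state '1') is shared by all ingroup taxa — unites the whole ingroup.
II: derived state '1' in Lineage E only — an autapomorphy, so it tells us nothing about relationships among taxa.
III: derived state '0' in Lineage E and Lineage Z only — synapomorphy for {Lineage E, Lineage Z}.
Most parsimonious ingroup topology: ((Lineage Z,Lineage E),Lineage H).
Lineage Z and Lineage E share a more recent common ancestor with each other than either does with Lineage H, so Lineage H is the least closely related of the three.

Lineage H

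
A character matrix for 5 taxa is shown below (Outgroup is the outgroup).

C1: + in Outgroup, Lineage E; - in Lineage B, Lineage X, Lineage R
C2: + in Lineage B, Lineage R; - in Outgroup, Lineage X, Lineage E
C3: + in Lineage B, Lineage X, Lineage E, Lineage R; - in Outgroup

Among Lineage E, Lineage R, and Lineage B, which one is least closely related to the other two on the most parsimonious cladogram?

Character polarity is set by the outgroup: the derived state is whichever differs from the outgroup's state, so for C1 the derived state is '-', and for the remaining characters it is '+'.
Only Lineage B, Lineage R, and Lineage X show the derived state '-' for C1, supporting them as a clade.
C2 (derived state '+') is shared by Lineage B and Lineage R — a synapomorphy uniting that clade.
All ingroup taxa share the derived state '+' for C3; it defines the ingroup but does not resolve relationships within it.
Most parsimonious ingroup topology: (((Lineage B,Lineage R),Lineage X),Lineage E).
Lineage B and Lineage R share a more recent common ancestor with each other than either does with Lineage E, so Lineage E is the least closely related of the three.

Lineage E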